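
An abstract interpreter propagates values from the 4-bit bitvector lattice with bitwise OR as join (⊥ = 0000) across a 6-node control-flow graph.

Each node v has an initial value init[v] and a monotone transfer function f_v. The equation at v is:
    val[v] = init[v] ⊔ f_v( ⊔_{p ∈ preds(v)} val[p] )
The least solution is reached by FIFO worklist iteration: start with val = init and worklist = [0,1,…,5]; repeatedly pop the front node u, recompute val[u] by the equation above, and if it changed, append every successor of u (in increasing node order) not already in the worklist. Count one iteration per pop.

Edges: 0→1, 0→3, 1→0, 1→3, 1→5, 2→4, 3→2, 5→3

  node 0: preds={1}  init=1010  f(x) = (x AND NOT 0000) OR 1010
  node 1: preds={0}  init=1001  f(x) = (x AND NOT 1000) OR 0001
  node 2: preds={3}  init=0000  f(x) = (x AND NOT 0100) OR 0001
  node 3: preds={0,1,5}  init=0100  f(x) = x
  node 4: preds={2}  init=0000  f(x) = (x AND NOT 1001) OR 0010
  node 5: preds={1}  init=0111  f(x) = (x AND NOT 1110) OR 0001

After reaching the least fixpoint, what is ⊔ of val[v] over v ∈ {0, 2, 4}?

Worklist (9 pops):
  #1 pop 0: in=1001 → 1011 (was 1010); enqueue []
  #2 pop 1: in=1011 → 1011 (was 1001); enqueue [0]
  #3 pop 2: in=0100 → 0001 (was 0000); enqueue []
  #4 pop 3: in=1111 → 1111 (was 0100); enqueue [2]
  #5 pop 4: in=0001 → 0010 (was 0000); enqueue []
  #6 pop 5: in=1011 → 0111 (no change)
  #7 pop 0: in=1011 → 1011 (no change)
  #8 pop 2: in=1111 → 1011 (was 0001); enqueue [4]
  #9 pop 4: in=1011 → 0010 (no change)

Fixpoint:
  val[0] = 1011
  val[1] = 1011
  val[2] = 1011
  val[3] = 1111
  val[4] = 0010
  val[5] = 0111

1011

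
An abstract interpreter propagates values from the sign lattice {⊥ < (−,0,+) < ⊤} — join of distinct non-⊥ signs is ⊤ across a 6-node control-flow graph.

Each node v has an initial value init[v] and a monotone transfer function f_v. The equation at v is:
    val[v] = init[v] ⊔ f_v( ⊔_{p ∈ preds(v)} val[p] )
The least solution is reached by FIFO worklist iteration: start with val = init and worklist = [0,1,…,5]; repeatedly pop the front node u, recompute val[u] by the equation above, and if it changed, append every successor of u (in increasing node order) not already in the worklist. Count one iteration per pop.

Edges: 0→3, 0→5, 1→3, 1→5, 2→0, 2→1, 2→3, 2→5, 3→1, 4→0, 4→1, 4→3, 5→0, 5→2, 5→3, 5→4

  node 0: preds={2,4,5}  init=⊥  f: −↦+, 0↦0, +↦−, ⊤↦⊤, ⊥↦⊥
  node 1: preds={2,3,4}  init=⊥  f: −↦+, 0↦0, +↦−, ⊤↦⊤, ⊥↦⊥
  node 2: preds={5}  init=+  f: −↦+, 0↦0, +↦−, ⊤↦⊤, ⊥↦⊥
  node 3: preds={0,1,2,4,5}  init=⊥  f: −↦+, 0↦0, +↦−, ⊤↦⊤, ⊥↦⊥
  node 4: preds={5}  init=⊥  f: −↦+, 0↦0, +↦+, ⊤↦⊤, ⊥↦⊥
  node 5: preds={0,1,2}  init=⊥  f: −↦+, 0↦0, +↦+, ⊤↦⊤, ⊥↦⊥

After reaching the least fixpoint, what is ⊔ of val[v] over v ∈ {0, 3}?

Iteration log — 15 steps:
  step 1. node 0  ⊔preds=+  new=−  old=⊥  +wl: 
  step 2. node 1  ⊔preds=+  new=−  old=⊥  +wl: 
  step 3. node 2  ⊔preds=⊥  new=+  stable
  step 4. node 3  ⊔preds=⊤  new=⊤  old=⊥  +wl: 1
  step 5. node 4  ⊔preds=⊥  new=⊥  stable
  step 6. node 5  ⊔preds=⊤  new=⊤  old=⊥  +wl: 0,2,3,4
  step 7. node 1  ⊔preds=⊤  new=⊤  old=−  +wl: 5
  step 8. node 0  ⊔preds=⊤  new=⊤  old=−  +wl: 
  step 9. node 2  ⊔preds=⊤  new=⊤  old=+  +wl: 0,1
  step 10. node 3  ⊔preds=⊤  new=⊤  stable
  step 11. node 4  ⊔preds=⊤  new=⊤  old=⊥  +wl: 3
  step 12. node 5  ⊔preds=⊤  new=⊤  stable
  step 13. node 0  ⊔preds=⊤  new=⊤  stable
  step 14. node 1  ⊔preds=⊤  new=⊤  stable
  step 15. node 3  ⊔preds=⊤  new=⊤  stable

Least fixpoint reached:
  node 0: ⊤
  node 1: ⊤
  node 2: ⊤
  node 3: ⊤
  node 4: ⊤
  node 5: ⊤

⊤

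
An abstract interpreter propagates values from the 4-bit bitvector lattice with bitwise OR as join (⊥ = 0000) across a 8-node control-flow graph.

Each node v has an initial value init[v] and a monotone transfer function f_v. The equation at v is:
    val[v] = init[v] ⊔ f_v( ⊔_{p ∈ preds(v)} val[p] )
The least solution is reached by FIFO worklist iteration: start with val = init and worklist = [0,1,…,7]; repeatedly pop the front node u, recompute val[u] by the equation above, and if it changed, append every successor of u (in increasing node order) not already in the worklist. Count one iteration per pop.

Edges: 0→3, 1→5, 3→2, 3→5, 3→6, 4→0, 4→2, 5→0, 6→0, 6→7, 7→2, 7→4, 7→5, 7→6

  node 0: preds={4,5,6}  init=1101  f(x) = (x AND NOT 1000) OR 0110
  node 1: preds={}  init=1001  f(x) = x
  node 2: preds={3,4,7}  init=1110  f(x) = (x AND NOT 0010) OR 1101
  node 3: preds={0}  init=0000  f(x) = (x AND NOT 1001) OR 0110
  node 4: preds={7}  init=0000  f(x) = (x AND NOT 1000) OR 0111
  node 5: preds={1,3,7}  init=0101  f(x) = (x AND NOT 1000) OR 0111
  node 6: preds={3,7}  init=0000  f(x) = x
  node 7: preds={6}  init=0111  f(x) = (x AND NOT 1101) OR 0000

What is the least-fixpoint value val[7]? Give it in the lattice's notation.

0111

Iteration log — 10 steps:
  step 1. node 0  ⊔preds=0101  new=1111  old=1101  +wl: 
  step 2. node 1  ⊔preds=0000  new=1001  stable
  step 3. node 2  ⊔preds=0111  new=1111  old=1110  +wl: 
  step 4. node 3  ⊔preds=1111  new=0110  old=0000  +wl: 2
  step 5. node 4  ⊔preds=0111  new=0111  old=0000  +wl: 0
  step 6. node 5  ⊔preds=1111  new=0111  old=0101  +wl: 
  step 7. node 6  ⊔preds=0111  new=0111  old=0000  +wl: 
  step 8. node 7  ⊔preds=0111  new=0111  stable
  step 9. node 2  ⊔preds=0111  new=1111  stable
  step 10. node 0  ⊔preds=0111  new=1111  stable

Least fixpoint reached:
  node 0: 1111
  node 1: 1001
  node 2: 1111
  node 3: 0110
  node 4: 0111
  node 5: 0111
  node 6: 0111
  node 7: 0111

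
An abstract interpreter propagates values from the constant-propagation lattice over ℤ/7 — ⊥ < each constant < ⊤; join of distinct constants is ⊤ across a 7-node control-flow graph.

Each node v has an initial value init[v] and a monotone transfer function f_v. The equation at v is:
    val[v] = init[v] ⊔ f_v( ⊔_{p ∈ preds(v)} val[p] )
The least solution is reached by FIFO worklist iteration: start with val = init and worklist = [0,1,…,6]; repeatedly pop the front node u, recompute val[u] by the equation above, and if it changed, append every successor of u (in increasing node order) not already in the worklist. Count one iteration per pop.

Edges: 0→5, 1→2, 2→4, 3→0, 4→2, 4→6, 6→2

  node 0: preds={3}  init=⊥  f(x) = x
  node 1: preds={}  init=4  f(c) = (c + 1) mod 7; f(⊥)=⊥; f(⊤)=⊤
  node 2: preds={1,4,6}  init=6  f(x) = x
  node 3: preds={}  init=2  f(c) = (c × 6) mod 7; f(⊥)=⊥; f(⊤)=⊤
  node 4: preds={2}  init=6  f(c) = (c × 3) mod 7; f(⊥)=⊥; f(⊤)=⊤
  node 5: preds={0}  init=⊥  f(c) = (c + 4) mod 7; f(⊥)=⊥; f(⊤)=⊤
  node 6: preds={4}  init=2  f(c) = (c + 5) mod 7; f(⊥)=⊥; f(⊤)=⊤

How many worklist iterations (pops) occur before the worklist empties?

Worklist (8 pops):
  #1 pop 0: in=2 → 2 (was ⊥); enqueue []
  #2 pop 1: in=⊥ → 4 (no change)
  #3 pop 2: in=⊤ → ⊤ (was 6); enqueue []
  #4 pop 3: in=⊥ → 2 (no change)
  #5 pop 4: in=⊤ → ⊤ (was 6); enqueue [2]
  #6 pop 5: in=2 → 6 (was ⊥); enqueue []
  #7 pop 6: in=⊤ → ⊤ (was 2); enqueue []
  #8 pop 2: in=⊤ → ⊤ (no change)

Fixpoint:
  val[0] = 2
  val[1] = 4
  val[2] = ⊤
  val[3] = 2
  val[4] = ⊤
  val[5] = 6
  val[6] = ⊤

8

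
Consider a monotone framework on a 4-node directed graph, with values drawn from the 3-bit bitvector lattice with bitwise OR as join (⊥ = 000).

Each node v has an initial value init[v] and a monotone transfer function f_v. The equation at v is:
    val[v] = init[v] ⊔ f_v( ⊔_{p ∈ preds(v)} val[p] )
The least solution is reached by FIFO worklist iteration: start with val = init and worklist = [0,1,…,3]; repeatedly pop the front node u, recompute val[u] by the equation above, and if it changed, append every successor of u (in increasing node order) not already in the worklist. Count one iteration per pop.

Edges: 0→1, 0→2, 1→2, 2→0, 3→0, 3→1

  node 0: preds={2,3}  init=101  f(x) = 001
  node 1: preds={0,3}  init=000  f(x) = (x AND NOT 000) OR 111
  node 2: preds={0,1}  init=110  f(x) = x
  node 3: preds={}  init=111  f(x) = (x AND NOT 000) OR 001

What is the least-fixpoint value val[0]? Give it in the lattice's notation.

101

Iteration log — 5 steps:
  step 1. node 0  ⊔preds=111  new=101  stable
  step 2. node 1  ⊔preds=111  new=111  old=000  +wl: 
  step 3. node 2  ⊔preds=111  new=111  old=110  +wl: 0
  step 4. node 3  ⊔preds=000  new=111  stable
  step 5. node 0  ⊔preds=111  new=101  stable

Least fixpoint reached:
  node 0: 101
  node 1: 111
  node 2: 111
  node 3: 111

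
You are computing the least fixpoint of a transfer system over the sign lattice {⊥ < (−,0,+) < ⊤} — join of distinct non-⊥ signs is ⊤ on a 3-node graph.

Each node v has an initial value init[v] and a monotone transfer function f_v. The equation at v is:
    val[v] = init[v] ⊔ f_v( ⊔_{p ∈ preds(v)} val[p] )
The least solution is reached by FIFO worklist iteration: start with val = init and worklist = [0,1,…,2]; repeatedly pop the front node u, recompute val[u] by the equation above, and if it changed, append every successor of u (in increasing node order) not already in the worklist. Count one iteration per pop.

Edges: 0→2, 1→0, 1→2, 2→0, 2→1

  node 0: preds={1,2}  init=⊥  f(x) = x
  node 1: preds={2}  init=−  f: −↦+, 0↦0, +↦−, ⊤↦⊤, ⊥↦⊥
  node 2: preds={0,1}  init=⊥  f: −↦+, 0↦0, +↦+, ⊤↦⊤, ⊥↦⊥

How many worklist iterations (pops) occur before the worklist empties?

Trace (10 dequeues):
  [1] u=0 | in − | out − | prev ⊥ | push {}
  [2] u=1 | in ⊥ | out − | ==
  [3] u=2 | in − | out + | prev ⊥ | push {0,1}
  [4] u=0 | in ⊤ | out ⊤ | prev − | push {2}
  [5] u=1 | in + | out − | ==
  [6] u=2 | in ⊤ | out ⊤ | prev + | push {0,1}
  [7] u=0 | in ⊤ | out ⊤ | ==
  [8] u=1 | in ⊤ | out ⊤ | prev − | push {0,2}
  [9] u=0 | in ⊤ | out ⊤ | ==
  [10] u=2 | in ⊤ | out ⊤ | ==

Converged values:
  [0] ⊤
  [1] ⊤
  [2] ⊤

10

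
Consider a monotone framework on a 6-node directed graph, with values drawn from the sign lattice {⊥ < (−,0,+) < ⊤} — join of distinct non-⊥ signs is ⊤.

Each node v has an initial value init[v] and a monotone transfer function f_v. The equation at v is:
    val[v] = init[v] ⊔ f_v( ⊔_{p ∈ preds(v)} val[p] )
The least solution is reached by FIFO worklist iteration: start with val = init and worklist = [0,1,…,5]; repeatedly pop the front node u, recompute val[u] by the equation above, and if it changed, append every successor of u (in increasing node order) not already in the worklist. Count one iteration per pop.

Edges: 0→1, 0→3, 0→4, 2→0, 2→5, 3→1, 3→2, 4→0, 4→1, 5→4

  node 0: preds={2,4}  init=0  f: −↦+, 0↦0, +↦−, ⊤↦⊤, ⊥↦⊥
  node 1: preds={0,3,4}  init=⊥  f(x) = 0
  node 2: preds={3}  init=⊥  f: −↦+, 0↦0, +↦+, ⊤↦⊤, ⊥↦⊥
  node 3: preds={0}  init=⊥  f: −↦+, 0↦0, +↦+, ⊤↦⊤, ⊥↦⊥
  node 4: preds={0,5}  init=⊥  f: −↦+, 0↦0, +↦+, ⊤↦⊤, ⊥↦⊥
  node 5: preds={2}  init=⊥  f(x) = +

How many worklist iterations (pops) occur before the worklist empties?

Trace (19 dequeues):
  [1] u=0 | in ⊥ | out 0 | ==
  [2] u=1 | in 0 | out 0 | prev ⊥ | push {}
  [3] u=2 | in ⊥ | out ⊥ | ==
  [4] u=3 | in 0 | out 0 | prev ⊥ | push {1,2}
  [5] u=4 | in 0 | out 0 | prev ⊥ | push {0}
  [6] u=5 | in ⊥ | out + | prev ⊥ | push {4}
  [7] u=1 | in 0 | out 0 | ==
  [8] u=2 | in 0 | out 0 | prev ⊥ | push {5}
  [9] u=0 | in 0 | out 0 | ==
  [10] u=4 | in ⊤ | out ⊤ | prev 0 | push {0,1}
  [11] u=5 | in 0 | out + | ==
  [12] u=0 | in ⊤ | out ⊤ | prev 0 | push {3,4}
  [13] u=1 | in ⊤ | out 0 | ==
  [14] u=3 | in ⊤ | out ⊤ | prev 0 | push {1,2}
  [15] u=4 | in ⊤ | out ⊤ | ==
  [16] u=1 | in ⊤ | out 0 | ==
  [17] u=2 | in ⊤ | out ⊤ | prev 0 | push {0,5}
  [18] u=0 | in ⊤ | out ⊤ | ==
  [19] u=5 | in ⊤ | out + | ==

Converged values:
  [0] ⊤
  [1] 0
  [2] ⊤
  [3] ⊤
  [4] ⊤
  [5] +

19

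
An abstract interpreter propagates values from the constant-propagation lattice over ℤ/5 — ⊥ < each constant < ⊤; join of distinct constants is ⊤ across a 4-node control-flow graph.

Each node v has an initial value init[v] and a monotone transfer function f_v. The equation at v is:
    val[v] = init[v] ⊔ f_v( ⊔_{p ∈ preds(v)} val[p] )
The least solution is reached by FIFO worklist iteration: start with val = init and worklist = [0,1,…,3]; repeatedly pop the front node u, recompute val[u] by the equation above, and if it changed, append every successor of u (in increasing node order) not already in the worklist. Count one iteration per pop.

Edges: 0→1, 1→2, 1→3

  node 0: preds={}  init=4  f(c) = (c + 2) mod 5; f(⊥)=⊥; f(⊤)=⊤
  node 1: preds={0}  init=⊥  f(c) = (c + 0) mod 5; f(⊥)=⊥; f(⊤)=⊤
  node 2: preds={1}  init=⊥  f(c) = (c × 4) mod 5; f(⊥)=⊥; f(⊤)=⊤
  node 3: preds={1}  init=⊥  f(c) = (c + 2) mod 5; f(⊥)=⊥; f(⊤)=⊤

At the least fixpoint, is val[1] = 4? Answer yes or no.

Worklist (4 pops):
  #1 pop 0: in=⊥ → 4 (no change)
  #2 pop 1: in=4 → 4 (was ⊥); enqueue []
  #3 pop 2: in=4 → 1 (was ⊥); enqueue []
  #4 pop 3: in=4 → 1 (was ⊥); enqueue []

Fixpoint:
  val[0] = 4
  val[1] = 4
  val[2] = 1
  val[3] = 1

yes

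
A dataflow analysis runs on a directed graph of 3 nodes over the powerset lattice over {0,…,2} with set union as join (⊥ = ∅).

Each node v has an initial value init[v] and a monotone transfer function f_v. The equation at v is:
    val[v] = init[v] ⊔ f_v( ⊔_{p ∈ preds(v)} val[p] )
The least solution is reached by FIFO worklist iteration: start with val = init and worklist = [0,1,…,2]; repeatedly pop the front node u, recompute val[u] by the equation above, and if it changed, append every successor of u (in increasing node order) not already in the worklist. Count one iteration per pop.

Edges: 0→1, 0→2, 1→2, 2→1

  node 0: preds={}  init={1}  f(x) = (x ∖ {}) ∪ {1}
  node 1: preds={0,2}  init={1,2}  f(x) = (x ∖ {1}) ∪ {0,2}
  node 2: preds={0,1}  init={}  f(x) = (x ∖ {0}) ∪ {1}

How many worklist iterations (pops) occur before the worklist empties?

4

Trace (4 dequeues):
  [1] u=0 | in {} | out {1} | ==
  [2] u=1 | in {1} | out {0,1,2} | prev {1,2} | push {}
  [3] u=2 | in {0,1,2} | out {1,2} | prev {} | push {1}
  [4] u=1 | in {1,2} | out {0,1,2} | ==

Converged values:
  [0] {1}
  [1] {0,1,2}
  [2] {1,2}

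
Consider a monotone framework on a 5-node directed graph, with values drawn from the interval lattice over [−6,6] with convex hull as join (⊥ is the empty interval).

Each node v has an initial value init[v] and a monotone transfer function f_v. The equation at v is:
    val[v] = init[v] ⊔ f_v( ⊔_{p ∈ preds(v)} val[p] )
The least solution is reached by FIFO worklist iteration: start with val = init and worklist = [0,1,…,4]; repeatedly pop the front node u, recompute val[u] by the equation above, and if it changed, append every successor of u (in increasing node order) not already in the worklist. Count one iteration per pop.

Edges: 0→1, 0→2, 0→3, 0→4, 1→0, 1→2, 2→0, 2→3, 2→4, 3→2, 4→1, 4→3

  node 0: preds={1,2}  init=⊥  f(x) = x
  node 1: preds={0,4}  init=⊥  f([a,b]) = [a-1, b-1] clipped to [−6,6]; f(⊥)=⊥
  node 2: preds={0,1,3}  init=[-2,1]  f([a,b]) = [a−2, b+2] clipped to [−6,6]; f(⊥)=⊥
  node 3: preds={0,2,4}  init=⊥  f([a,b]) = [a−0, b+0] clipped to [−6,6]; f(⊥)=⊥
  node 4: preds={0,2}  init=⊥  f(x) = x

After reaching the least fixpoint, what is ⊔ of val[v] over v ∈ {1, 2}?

[-6,6]

Iteration log — 22 steps:
  step 1. node 0  ⊔preds=[-2,1]  new=[-2,1]  old=⊥  +wl: 
  step 2. node 1  ⊔preds=[-2,1]  new=[-3,0]  old=⊥  +wl: 0
  step 3. node 2  ⊔preds=[-3,1]  new=[-5,3]  old=[-2,1]  +wl: 
  step 4. node 3  ⊔preds=[-5,3]  new=[-5,3]  old=⊥  +wl: 2
  step 5. node 4  ⊔preds=[-5,3]  new=[-5,3]  old=⊥  +wl: 1,3
  step 6. node 0  ⊔preds=[-5,3]  new=[-5,3]  old=[-2,1]  +wl: 4
  step 7. node 2  ⊔preds=[-5,3]  new=[-6,5]  old=[-5,3]  +wl: 0
  step 8. node 1  ⊔preds=[-5,3]  new=[-6,2]  old=[-3,0]  +wl: 2
  step 9. node 3  ⊔preds=[-6,5]  new=[-6,5]  old=[-5,3]  +wl: 
  step 10. node 4  ⊔preds=[-6,5]  new=[-6,5]  old=[-5,3]  +wl: 1,3
  step 11. node 0  ⊔preds=[-6,5]  new=[-6,5]  old=[-5,3]  +wl: 4
  step 12. node 2  ⊔preds=[-6,5]  new=[-6,6]  old=[-6,5]  +wl: 0
  step 13. node 1  ⊔preds=[-6,5]  new=[-6,4]  old=[-6,2]  +wl: 2
  step 14. node 3  ⊔preds=[-6,6]  new=[-6,6]  old=[-6,5]  +wl: 
  step 15. node 4  ⊔preds=[-6,6]  new=[-6,6]  old=[-6,5]  +wl: 1,3
  step 16. node 0  ⊔preds=[-6,6]  new=[-6,6]  old=[-6,5]  +wl: 4
  step 17. node 2  ⊔preds=[-6,6]  new=[-6,6]  stable
  step 18. node 1  ⊔preds=[-6,6]  new=[-6,5]  old=[-6,4]  +wl: 0,2
  step 19. node 3  ⊔preds=[-6,6]  new=[-6,6]  stable
  step 20. node 4  ⊔preds=[-6,6]  new=[-6,6]  stable
  step 21. node 0  ⊔preds=[-6,6]  new=[-6,6]  stable
  step 22. node 2  ⊔preds=[-6,6]  new=[-6,6]  stable

Least fixpoint reached:
  node 0: [-6,6]
  node 1: [-6,5]
  node 2: [-6,6]
  node 3: [-6,6]
  node 4: [-6,6]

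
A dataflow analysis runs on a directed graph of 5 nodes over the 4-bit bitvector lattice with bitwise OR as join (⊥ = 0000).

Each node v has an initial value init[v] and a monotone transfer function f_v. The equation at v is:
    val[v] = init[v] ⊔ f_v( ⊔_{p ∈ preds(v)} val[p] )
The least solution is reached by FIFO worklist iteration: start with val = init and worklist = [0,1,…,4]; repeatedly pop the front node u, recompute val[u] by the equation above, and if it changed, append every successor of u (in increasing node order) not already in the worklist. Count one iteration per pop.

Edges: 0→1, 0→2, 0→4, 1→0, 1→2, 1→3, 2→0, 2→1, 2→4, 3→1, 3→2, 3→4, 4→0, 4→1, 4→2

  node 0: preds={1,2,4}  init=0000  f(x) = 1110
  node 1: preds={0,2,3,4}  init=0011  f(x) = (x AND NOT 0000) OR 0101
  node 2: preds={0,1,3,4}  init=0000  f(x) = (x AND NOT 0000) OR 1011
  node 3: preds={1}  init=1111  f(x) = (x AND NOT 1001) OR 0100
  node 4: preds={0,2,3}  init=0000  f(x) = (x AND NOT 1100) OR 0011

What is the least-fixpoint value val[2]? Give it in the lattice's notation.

Worklist (8 pops):
  #1 pop 0: in=0011 → 1110 (was 0000); enqueue []
  #2 pop 1: in=1111 → 1111 (was 0011); enqueue [0]
  #3 pop 2: in=1111 → 1111 (was 0000); enqueue [1]
  #4 pop 3: in=1111 → 1111 (no change)
  #5 pop 4: in=1111 → 0011 (was 0000); enqueue [2]
  #6 pop 0: in=1111 → 1110 (no change)
  #7 pop 1: in=1111 → 1111 (no change)
  #8 pop 2: in=1111 → 1111 (no change)

Fixpoint:
  val[0] = 1110
  val[1] = 1111
  val[2] = 1111
  val[3] = 1111
  val[4] = 0011

1111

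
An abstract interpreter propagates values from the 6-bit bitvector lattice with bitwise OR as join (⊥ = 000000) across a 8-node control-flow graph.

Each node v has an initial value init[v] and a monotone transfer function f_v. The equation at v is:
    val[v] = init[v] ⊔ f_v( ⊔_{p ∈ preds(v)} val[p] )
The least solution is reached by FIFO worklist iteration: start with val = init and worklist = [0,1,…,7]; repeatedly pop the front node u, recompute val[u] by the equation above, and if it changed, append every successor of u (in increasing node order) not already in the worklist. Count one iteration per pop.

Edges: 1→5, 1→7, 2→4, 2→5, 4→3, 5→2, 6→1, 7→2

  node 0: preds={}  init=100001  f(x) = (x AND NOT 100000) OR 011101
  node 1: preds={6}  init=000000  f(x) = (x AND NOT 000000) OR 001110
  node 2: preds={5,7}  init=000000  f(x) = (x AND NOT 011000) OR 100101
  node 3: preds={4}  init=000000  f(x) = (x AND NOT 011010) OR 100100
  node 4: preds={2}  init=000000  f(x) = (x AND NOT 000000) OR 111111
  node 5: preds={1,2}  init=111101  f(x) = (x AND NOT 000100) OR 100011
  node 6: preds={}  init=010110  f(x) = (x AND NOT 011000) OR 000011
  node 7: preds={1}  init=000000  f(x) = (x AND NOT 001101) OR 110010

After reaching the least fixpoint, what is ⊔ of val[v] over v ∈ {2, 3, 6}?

110111

Trace (14 dequeues):
  [1] u=0 | in 000000 | out 111101 | prev 100001 | push {}
  [2] u=1 | in 010110 | out 011110 | prev 000000 | push {}
  [3] u=2 | in 111101 | out 100101 | prev 000000 | push {}
  [4] u=3 | in 000000 | out 100100 | prev 000000 | push {}
  [5] u=4 | in 100101 | out 111111 | prev 000000 | push {3}
  [6] u=5 | in 111111 | out 111111 | prev 111101 | push {2}
  [7] u=6 | in 000000 | out 010111 | prev 010110 | push {1}
  [8] u=7 | in 011110 | out 110010 | prev 000000 | push {}
  [9] u=3 | in 111111 | out 100101 | prev 100100 | push {}
  [10] u=2 | in 111111 | out 100111 | prev 100101 | push {4,5}
  [11] u=1 | in 010111 | out 011111 | prev 011110 | push {7}
  [12] u=4 | in 100111 | out 111111 | ==
  [13] u=5 | in 111111 | out 111111 | ==
  [14] u=7 | in 011111 | out 110010 | ==

Converged values:
  [0] 111101
  [1] 011111
  [2] 100111
  [3] 100101
  [4] 111111
  [5] 111111
  [6] 010111
  [7] 110010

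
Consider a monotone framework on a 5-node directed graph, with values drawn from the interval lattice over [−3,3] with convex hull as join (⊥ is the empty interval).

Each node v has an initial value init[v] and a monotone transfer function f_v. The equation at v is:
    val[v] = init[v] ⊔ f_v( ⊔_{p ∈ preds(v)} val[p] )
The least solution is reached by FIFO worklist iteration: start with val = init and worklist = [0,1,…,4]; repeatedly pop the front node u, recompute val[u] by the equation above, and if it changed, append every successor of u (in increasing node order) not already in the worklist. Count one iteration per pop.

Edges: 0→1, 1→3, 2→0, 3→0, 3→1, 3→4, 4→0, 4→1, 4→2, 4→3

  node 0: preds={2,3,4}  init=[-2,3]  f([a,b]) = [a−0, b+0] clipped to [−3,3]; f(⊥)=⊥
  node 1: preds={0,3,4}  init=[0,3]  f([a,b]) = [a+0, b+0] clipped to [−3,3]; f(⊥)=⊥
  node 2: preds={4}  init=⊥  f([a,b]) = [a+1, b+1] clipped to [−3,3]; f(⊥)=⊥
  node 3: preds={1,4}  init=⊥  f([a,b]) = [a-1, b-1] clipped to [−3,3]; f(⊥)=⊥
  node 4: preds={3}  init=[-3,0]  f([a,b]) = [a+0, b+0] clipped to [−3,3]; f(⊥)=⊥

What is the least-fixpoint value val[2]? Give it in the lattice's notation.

Worklist (10 pops):
  #1 pop 0: in=[-3,0] → [-3,3] (was [-2,3]); enqueue []
  #2 pop 1: in=[-3,3] → [-3,3] (was [0,3]); enqueue []
  #3 pop 2: in=[-3,0] → [-2,1] (was ⊥); enqueue [0]
  #4 pop 3: in=[-3,3] → [-3,2] (was ⊥); enqueue [1]
  #5 pop 4: in=[-3,2] → [-3,2] (was [-3,0]); enqueue [2,3]
  #6 pop 0: in=[-3,2] → [-3,3] (no change)
  #7 pop 1: in=[-3,3] → [-3,3] (no change)
  #8 pop 2: in=[-3,2] → [-2,3] (was [-2,1]); enqueue [0]
  #9 pop 3: in=[-3,3] → [-3,2] (no change)
  #10 pop 0: in=[-3,3] → [-3,3] (no change)

Fixpoint:
  val[0] = [-3,3]
  val[1] = [-3,3]
  val[2] = [-2,3]
  val[3] = [-3,2]
  val[4] = [-3,2]

[-2,3]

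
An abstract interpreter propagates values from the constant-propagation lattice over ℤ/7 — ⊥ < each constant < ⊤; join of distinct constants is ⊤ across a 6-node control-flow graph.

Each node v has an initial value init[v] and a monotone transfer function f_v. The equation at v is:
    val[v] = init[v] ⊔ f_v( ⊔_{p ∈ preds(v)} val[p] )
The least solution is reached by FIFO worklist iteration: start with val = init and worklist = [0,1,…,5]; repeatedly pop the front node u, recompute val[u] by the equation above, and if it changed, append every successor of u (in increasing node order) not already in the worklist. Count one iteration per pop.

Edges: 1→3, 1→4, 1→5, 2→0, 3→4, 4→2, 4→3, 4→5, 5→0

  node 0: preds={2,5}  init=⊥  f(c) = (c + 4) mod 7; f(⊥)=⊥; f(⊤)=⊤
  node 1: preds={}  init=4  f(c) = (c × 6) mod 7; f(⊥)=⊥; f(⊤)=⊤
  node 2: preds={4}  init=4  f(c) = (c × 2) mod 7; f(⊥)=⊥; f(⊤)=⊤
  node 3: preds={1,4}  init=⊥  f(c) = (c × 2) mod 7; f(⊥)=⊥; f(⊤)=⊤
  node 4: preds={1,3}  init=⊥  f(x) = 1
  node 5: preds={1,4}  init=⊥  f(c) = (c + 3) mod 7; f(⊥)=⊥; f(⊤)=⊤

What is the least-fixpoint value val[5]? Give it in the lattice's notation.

⊤

Worklist (10 pops):
  #1 pop 0: in=4 → 1 (was ⊥); enqueue []
  #2 pop 1: in=⊥ → 4 (no change)
  #3 pop 2: in=⊥ → 4 (no change)
  #4 pop 3: in=4 → 1 (was ⊥); enqueue []
  #5 pop 4: in=⊤ → 1 (was ⊥); enqueue [2,3]
  #6 pop 5: in=⊤ → ⊤ (was ⊥); enqueue [0]
  #7 pop 2: in=1 → ⊤ (was 4); enqueue []
  #8 pop 3: in=⊤ → ⊤ (was 1); enqueue [4]
  #9 pop 0: in=⊤ → ⊤ (was 1); enqueue []
  #10 pop 4: in=⊤ → 1 (no change)

Fixpoint:
  val[0] = ⊤
  val[1] = 4
  val[2] = ⊤
  val[3] = ⊤
  val[4] = 1
  val[5] = ⊤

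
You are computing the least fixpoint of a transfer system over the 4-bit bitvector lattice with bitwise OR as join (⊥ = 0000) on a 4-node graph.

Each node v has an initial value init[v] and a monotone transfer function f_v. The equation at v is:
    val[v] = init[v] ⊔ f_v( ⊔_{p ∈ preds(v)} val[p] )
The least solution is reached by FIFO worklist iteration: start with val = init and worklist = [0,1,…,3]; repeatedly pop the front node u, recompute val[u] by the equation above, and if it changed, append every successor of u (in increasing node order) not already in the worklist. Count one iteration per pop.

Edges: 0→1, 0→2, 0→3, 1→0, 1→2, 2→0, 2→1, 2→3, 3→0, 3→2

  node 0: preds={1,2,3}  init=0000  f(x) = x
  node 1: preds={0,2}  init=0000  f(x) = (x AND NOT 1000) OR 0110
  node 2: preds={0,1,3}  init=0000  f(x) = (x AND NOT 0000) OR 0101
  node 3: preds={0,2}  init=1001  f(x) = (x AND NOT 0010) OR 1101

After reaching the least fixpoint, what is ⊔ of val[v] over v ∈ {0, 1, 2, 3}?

1111

Trace (8 dequeues):
  [1] u=0 | in 1001 | out 1001 | prev 0000 | push {}
  [2] u=1 | in 1001 | out 0111 | prev 0000 | push {0}
  [3] u=2 | in 1111 | out 1111 | prev 0000 | push {1}
  [4] u=3 | in 1111 | out 1101 | prev 1001 | push {2}
  [5] u=0 | in 1111 | out 1111 | prev 1001 | push {3}
  [6] u=1 | in 1111 | out 0111 | ==
  [7] u=2 | in 1111 | out 1111 | ==
  [8] u=3 | in 1111 | out 1101 | ==

Converged values:
  [0] 1111
  [1] 0111
  [2] 1111
  [3] 1101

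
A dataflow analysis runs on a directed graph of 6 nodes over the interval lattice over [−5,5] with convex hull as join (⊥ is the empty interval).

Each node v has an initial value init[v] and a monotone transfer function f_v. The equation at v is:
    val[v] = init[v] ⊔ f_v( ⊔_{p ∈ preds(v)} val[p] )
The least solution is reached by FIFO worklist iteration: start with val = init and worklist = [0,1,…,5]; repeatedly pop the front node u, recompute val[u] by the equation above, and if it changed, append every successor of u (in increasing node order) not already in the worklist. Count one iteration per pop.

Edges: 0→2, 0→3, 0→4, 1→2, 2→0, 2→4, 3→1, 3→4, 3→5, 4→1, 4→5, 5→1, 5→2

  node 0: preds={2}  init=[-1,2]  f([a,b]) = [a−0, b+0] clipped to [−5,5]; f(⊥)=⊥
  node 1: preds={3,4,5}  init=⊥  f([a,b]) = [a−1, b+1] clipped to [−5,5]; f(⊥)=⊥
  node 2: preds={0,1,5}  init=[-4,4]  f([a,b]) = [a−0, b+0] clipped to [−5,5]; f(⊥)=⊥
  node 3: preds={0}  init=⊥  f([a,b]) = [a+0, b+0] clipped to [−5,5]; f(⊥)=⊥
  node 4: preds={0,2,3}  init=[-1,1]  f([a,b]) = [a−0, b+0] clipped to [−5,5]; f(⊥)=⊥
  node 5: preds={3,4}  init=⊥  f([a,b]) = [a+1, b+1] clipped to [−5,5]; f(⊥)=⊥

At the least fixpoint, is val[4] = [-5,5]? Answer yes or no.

yes

Trace (17 dequeues):
  [1] u=0 | in [-4,4] | out [-4,4] | prev [-1,2] | push {}
  [2] u=1 | in [-1,1] | out [-2,2] | prev ⊥ | push {}
  [3] u=2 | in [-4,4] | out [-4,4] | ==
  [4] u=3 | in [-4,4] | out [-4,4] | prev ⊥ | push {1}
  [5] u=4 | in [-4,4] | out [-4,4] | prev [-1,1] | push {}
  [6] u=5 | in [-4,4] | out [-3,5] | prev ⊥ | push {2}
  [7] u=1 | in [-4,5] | out [-5,5] | prev [-2,2] | push {}
  [8] u=2 | in [-5,5] | out [-5,5] | prev [-4,4] | push {0,4}
  [9] u=0 | in [-5,5] | out [-5,5] | prev [-4,4] | push {2,3}
  [10] u=4 | in [-5,5] | out [-5,5] | prev [-4,4] | push {1,5}
  [11] u=2 | in [-5,5] | out [-5,5] | ==
  [12] u=3 | in [-5,5] | out [-5,5] | prev [-4,4] | push {4}
  [13] u=1 | in [-5,5] | out [-5,5] | ==
  [14] u=5 | in [-5,5] | out [-4,5] | prev [-3,5] | push {1,2}
  [15] u=4 | in [-5,5] | out [-5,5] | ==
  [16] u=1 | in [-5,5] | out [-5,5] | ==
  [17] u=2 | in [-5,5] | out [-5,5] | ==

Converged values:
  [0] [-5,5]
  [1] [-5,5]
  [2] [-5,5]
  [3] [-5,5]
  [4] [-5,5]
  [5] [-4,5]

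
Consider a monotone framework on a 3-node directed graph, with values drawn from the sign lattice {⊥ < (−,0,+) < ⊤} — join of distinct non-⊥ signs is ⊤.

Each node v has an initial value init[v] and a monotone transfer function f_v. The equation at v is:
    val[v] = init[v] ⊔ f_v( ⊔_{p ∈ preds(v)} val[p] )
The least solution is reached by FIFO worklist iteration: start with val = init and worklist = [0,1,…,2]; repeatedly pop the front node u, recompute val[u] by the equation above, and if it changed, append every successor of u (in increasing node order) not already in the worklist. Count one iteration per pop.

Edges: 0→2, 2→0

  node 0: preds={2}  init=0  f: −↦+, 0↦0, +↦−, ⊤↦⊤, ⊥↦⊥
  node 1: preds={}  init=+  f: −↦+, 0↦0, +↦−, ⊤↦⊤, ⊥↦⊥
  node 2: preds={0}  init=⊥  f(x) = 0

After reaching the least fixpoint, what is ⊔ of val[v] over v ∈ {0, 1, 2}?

⊤

Worklist (4 pops):
  #1 pop 0: in=⊥ → 0 (no change)
  #2 pop 1: in=⊥ → + (no change)
  #3 pop 2: in=0 → 0 (was ⊥); enqueue [0]
  #4 pop 0: in=0 → 0 (no change)

Fixpoint:
  val[0] = 0
  val[1] = +
  val[2] = 0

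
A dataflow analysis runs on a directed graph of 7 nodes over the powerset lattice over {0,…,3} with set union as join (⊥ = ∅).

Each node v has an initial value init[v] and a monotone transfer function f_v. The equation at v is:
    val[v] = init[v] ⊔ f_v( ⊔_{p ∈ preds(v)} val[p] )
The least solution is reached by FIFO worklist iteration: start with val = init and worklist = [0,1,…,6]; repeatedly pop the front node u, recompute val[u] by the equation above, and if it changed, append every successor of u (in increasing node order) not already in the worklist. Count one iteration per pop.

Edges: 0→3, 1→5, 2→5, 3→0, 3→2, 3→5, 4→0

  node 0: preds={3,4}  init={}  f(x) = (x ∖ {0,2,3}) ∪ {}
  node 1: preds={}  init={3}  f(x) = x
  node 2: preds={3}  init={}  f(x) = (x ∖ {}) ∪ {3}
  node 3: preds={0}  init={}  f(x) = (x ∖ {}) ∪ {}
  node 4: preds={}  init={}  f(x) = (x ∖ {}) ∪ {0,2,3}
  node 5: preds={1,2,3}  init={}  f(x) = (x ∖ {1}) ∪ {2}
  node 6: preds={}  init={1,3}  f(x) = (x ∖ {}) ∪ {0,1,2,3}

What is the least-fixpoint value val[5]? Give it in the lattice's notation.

Iteration log — 8 steps:
  step 1. node 0  ⊔preds={}  new={}  stable
  step 2. node 1  ⊔preds={}  new={3}  stable
  step 3. node 2  ⊔preds={}  new={3}  old={}  +wl: 
  step 4. node 3  ⊔preds={}  new={}  stable
  step 5. node 4  ⊔preds={}  new={0,2,3}  old={}  +wl: 0
  step 6. node 5  ⊔preds={3}  new={2,3}  old={}  +wl: 
  step 7. node 6  ⊔preds={}  new={0,1,2,3}  old={1,3}  +wl: 
  step 8. node 0  ⊔preds={0,2,3}  new={}  stable

Least fixpoint reached:
  node 0: {}
  node 1: {3}
  node 2: {3}
  node 3: {}
  node 4: {0,2,3}
  node 5: {2,3}
  node 6: {0,1,2,3}

{2,3}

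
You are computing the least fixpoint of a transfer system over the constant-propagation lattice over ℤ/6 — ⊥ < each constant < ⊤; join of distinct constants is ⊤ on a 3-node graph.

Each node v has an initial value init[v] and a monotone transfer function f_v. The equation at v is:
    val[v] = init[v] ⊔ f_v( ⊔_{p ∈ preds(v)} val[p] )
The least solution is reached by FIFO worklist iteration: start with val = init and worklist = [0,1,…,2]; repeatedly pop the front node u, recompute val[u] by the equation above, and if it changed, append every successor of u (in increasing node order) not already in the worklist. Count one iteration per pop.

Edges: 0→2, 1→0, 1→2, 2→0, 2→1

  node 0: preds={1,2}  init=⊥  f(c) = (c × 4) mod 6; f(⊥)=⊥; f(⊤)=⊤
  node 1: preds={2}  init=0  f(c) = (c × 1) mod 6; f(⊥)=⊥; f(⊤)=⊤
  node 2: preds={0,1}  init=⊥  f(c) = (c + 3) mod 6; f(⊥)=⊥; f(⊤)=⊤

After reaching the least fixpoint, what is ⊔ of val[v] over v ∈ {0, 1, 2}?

Worklist (8 pops):
  #1 pop 0: in=0 → 0 (was ⊥); enqueue []
  #2 pop 1: in=⊥ → 0 (no change)
  #3 pop 2: in=0 → 3 (was ⊥); enqueue [0,1]
  #4 pop 0: in=⊤ → ⊤ (was 0); enqueue [2]
  #5 pop 1: in=3 → ⊤ (was 0); enqueue [0]
  #6 pop 2: in=⊤ → ⊤ (was 3); enqueue [1]
  #7 pop 0: in=⊤ → ⊤ (no change)
  #8 pop 1: in=⊤ → ⊤ (no change)

Fixpoint:
  val[0] = ⊤
  val[1] = ⊤
  val[2] = ⊤

⊤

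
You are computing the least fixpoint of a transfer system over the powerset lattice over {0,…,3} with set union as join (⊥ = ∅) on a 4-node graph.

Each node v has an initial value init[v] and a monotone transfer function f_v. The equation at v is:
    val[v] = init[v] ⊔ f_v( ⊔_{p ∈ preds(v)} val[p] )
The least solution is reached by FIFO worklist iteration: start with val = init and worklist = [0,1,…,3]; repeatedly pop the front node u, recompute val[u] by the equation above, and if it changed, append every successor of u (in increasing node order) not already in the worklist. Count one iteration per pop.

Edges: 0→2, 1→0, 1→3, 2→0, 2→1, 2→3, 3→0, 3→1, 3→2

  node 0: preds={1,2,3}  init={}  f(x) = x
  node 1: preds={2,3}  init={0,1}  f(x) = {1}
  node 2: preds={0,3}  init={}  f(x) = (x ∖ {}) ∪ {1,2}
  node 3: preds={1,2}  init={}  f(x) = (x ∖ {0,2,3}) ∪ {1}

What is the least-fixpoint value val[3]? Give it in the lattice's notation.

Worklist (7 pops):
  #1 pop 0: in={0,1} → {0,1} (was {}); enqueue []
  #2 pop 1: in={} → {0,1} (no change)
  #3 pop 2: in={0,1} → {0,1,2} (was {}); enqueue [0,1]
  #4 pop 3: in={0,1,2} → {1} (was {}); enqueue [2]
  #5 pop 0: in={0,1,2} → {0,1,2} (was {0,1}); enqueue []
  #6 pop 1: in={0,1,2} → {0,1} (no change)
  #7 pop 2: in={0,1,2} → {0,1,2} (no change)

Fixpoint:
  val[0] = {0,1,2}
  val[1] = {0,1}
  val[2] = {0,1,2}
  val[3] = {1}

{1}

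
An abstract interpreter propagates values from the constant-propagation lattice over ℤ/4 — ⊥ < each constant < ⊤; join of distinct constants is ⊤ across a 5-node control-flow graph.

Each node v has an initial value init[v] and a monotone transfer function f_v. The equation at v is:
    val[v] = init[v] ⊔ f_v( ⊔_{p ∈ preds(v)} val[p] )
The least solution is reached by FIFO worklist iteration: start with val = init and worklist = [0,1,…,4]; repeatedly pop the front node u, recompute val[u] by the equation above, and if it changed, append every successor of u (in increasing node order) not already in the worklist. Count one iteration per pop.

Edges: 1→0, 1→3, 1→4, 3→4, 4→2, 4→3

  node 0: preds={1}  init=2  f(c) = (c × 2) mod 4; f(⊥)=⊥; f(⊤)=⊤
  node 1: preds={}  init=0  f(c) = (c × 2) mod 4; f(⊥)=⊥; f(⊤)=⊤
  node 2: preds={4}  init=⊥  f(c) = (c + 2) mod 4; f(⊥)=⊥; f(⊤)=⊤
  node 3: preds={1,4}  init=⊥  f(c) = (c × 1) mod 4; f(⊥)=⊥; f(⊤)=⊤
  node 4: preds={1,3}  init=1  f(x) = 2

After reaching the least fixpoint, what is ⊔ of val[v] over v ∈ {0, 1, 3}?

⊤

Worklist (7 pops):
  #1 pop 0: in=0 → ⊤ (was 2); enqueue []
  #2 pop 1: in=⊥ → 0 (no change)
  #3 pop 2: in=1 → 3 (was ⊥); enqueue []
  #4 pop 3: in=⊤ → ⊤ (was ⊥); enqueue []
  #5 pop 4: in=⊤ → ⊤ (was 1); enqueue [2,3]
  #6 pop 2: in=⊤ → ⊤ (was 3); enqueue []
  #7 pop 3: in=⊤ → ⊤ (no change)

Fixpoint:
  val[0] = ⊤
  val[1] = 0
  val[2] = ⊤
  val[3] = ⊤
  val[4] = ⊤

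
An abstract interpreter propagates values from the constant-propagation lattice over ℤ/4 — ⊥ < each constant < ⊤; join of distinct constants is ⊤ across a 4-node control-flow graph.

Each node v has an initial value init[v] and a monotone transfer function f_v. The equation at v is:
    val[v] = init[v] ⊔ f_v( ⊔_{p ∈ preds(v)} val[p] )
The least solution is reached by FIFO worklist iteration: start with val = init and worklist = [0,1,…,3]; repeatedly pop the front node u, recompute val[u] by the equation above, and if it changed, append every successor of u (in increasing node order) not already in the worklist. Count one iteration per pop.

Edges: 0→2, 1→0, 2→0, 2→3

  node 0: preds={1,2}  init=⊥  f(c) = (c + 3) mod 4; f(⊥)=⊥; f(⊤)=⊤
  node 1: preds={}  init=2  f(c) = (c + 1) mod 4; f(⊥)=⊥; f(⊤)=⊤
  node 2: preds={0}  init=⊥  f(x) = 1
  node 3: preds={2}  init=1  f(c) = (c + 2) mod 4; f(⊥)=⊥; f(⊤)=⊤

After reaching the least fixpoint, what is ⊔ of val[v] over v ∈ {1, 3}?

Iteration log — 6 steps:
  step 1. node 0  ⊔preds=2  new=1  old=⊥  +wl: 
  step 2. node 1  ⊔preds=⊥  new=2  stable
  step 3. node 2  ⊔preds=1  new=1  old=⊥  +wl: 0
  step 4. node 3  ⊔preds=1  new=⊤  old=1  +wl: 
  step 5. node 0  ⊔preds=⊤  new=⊤  old=1  +wl: 2
  step 6. node 2  ⊔preds=⊤  new=1  stable

Least fixpoint reached:
  node 0: ⊤
  node 1: 2
  node 2: 1
  node 3: ⊤

⊤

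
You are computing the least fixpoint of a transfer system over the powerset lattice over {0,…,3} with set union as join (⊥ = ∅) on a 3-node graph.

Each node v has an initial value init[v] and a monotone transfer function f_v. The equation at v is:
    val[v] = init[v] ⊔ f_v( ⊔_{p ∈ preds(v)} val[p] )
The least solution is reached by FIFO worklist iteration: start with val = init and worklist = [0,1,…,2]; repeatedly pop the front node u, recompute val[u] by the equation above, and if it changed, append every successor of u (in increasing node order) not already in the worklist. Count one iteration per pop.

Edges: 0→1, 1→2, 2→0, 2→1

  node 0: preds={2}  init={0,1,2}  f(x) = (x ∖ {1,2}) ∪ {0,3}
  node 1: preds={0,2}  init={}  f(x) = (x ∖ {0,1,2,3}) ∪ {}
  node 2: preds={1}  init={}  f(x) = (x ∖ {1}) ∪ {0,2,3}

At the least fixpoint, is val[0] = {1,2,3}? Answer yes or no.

Iteration log — 5 steps:
  step 1. node 0  ⊔preds={}  new={0,1,2,3}  old={0,1,2}  +wl: 
  step 2. node 1  ⊔preds={0,1,2,3}  new={}  stable
  step 3. node 2  ⊔preds={}  new={0,2,3}  old={}  +wl: 0,1
  step 4. node 0  ⊔preds={0,2,3}  new={0,1,2,3}  stable
  step 5. node 1  ⊔preds={0,1,2,3}  new={}  stable

Least fixpoint reached:
  node 0: {0,1,2,3}
  node 1: {}
  node 2: {0,2,3}

no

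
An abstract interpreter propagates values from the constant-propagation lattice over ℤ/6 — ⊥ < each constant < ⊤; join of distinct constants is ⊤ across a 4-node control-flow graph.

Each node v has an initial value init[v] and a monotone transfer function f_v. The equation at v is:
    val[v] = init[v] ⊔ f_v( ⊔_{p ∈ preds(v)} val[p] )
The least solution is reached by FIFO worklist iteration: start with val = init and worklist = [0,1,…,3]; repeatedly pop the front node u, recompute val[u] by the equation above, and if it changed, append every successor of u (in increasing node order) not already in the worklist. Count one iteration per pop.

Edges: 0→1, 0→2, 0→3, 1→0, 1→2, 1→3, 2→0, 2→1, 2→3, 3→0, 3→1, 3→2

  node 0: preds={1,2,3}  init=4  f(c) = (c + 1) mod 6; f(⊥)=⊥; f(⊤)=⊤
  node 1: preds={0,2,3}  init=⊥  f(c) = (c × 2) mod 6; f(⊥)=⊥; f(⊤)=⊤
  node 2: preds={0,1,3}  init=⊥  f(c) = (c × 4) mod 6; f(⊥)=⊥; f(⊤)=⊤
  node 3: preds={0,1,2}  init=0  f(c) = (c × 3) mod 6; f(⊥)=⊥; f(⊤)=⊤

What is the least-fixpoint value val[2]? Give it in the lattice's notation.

Trace (7 dequeues):
  [1] u=0 | in 0 | out ⊤ | prev 4 | push {}
  [2] u=1 | in ⊤ | out ⊤ | prev ⊥ | push {0}
  [3] u=2 | in ⊤ | out ⊤ | prev ⊥ | push {1}
  [4] u=3 | in ⊤ | out ⊤ | prev 0 | push {2}
  [5] u=0 | in ⊤ | out ⊤ | ==
  [6] u=1 | in ⊤ | out ⊤ | ==
  [7] u=2 | in ⊤ | out ⊤ | ==

Converged values:
  [0] ⊤
  [1] ⊤
  [2] ⊤
  [3] ⊤

⊤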